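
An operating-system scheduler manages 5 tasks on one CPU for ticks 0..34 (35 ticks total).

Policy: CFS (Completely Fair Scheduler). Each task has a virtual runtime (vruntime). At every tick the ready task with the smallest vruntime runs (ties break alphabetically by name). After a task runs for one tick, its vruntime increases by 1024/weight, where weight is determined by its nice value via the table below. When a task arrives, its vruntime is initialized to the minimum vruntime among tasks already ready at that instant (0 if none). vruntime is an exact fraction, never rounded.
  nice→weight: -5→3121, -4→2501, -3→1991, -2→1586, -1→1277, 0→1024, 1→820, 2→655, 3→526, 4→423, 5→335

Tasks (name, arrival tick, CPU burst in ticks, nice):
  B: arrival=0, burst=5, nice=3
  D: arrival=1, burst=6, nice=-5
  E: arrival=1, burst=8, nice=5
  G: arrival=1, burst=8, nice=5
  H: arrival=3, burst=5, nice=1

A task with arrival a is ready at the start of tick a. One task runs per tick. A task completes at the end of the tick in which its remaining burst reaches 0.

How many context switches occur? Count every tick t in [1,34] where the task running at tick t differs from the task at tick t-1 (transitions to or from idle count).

t=0: vr[B=0] → run B
t=1: vr[B=512/263 D=512/263 E=512/263 G=512/263] → run B
t=2: vr[B=1024/263 D=512/263 E=512/263 G=512/263] → run D
t=3: vr[B=1024/263 D=1867264/820823 E=512/263 G=512/263 H=512/263] → run E
t=4: vr[B=1024/263 D=1867264/820823 E=440832/88105 G=512/263 H=512/263] → run G
t=5: vr[B=1024/263 D=1867264/820823 E=440832/88105 G=440832/88105 H=512/263] → run H
t=6: vr[B=1024/263 D=1867264/820823 E=440832/88105 G=440832/88105 H=172288/53915] → run D
t=7: vr[B=1024/263 D=2136576/820823 E=440832/88105 G=440832/88105 H=172288/53915] → run D
t=8: vr[B=1024/263 D=2405888/820823 E=440832/88105 G=440832/88105 H=172288/53915] → run D
t=9: vr[B=1024/263 D=2675200/820823 E=440832/88105 G=440832/88105 H=172288/53915] → run H
t=10: vr[B=1024/263 D=2675200/820823 E=440832/88105 G=440832/88105 H=239616/53915] → run D
t=11: vr[B=1024/263 D=2944512/820823 E=440832/88105 G=440832/88105 H=239616/53915] → run D
t=12: vr[B=1024/263 E=440832/88105 G=440832/88105 H=239616/53915] → run B
t=13: vr[B=1536/263 E=440832/88105 G=440832/88105 H=239616/53915] → run H
t=14: vr[B=1536/263 E=440832/88105 G=440832/88105 H=306944/53915] → run E
t=15: vr[B=1536/263 E=710144/88105 G=440832/88105 H=306944/53915] → run G
t=16: vr[B=1536/263 E=710144/88105 G=710144/88105 H=306944/53915] → run H
t=17: vr[B=1536/263 E=710144/88105 G=710144/88105 H=374272/53915] → run B
t=18: vr[B=2048/263 E=710144/88105 G=710144/88105 H=374272/53915] → run H
t=19: vr[B=2048/263 E=710144/88105 G=710144/88105] → run B
t=20: vr[E=710144/88105 G=710144/88105] → run E
t=21: vr[E=979456/88105 G=710144/88105] → run G
t=22: vr[E=979456/88105 G=979456/88105] → run E
t=23: vr[E=1248768/88105 G=979456/88105] → run G
t=24: vr[E=1248768/88105 G=1248768/88105] → run E
t=25: vr[E=303616/17621 G=1248768/88105] → run G
t=26: vr[E=303616/17621 G=303616/17621] → run E
t=27: vr[E=1787392/88105 G=303616/17621] → run G
t=28: vr[E=1787392/88105 G=1787392/88105] → run E
t=29: vr[E=2056704/88105 G=1787392/88105] → run G
t=30: vr[E=2056704/88105 G=2056704/88105] → run E
t=31: vr[G=2056704/88105] → run G
t=32: (idle)
t=33: (idle)
t=34: (idle)

context switches = 28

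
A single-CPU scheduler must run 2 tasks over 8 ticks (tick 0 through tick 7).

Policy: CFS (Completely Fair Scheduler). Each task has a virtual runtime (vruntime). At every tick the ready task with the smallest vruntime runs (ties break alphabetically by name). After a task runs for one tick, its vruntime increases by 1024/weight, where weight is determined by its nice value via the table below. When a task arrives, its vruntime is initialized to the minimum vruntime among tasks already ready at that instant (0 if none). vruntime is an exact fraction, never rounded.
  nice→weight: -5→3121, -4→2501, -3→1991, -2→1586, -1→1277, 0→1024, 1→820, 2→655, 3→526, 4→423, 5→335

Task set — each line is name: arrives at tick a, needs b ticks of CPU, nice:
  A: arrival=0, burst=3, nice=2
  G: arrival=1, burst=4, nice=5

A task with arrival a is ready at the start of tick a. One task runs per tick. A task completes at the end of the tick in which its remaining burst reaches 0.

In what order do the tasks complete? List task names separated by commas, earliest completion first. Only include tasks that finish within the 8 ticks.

completion order = A, G

t=0: vr[A=0] → run A
t=1: vr[A=1024/655 G=1024/655] → run A
t=2: vr[A=2048/655 G=1024/655] → run G
t=3: vr[A=2048/655 G=202752/43885] → run A
t=4: vr[G=202752/43885] → run G
t=5: vr[G=336896/43885] → run G
t=6: vr[G=94208/8777] → run G
t=7: (idle)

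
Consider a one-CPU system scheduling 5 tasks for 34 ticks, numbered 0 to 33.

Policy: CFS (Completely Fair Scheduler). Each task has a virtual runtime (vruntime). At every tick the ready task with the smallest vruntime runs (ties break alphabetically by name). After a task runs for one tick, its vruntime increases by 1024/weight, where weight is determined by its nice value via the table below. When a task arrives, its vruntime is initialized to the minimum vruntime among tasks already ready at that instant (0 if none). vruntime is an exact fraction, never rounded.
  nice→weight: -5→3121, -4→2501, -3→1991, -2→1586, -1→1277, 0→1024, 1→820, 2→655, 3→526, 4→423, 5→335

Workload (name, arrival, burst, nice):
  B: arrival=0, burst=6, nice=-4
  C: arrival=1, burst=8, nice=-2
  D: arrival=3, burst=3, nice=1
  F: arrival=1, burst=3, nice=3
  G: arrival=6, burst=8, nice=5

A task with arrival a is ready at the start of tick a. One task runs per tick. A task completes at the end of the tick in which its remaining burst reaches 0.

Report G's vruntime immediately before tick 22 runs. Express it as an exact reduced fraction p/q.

t=0: vr[B=0] → run B
t=1: vr[B=1024/2501 C=1024/2501 F=1024/2501] → run B
t=2: vr[B=2048/2501 C=1024/2501 F=1024/2501] → run C
t=3: vr[B=2048/2501 C=34304/32513 D=1024/2501 F=1024/2501] → run D
t=4: vr[B=2048/2501 C=34304/32513 D=20736/12505 F=1024/2501] → run F
t=5: vr[B=2048/2501 C=34304/32513 D=20736/12505 F=1549824/657763] → run B
t=6: vr[B=3072/2501 C=34304/32513 D=20736/12505 F=1549824/657763 G=34304/32513] → run C
t=7: vr[B=3072/2501 C=55296/32513 D=20736/12505 F=1549824/657763 G=34304/32513] → run G
t=8: vr[B=3072/2501 C=55296/32513 D=20736/12505 F=1549824/657763 G=44785152/10891855] → run B
t=9: vr[B=4096/2501 C=55296/32513 D=20736/12505 F=1549824/657763 G=44785152/10891855] → run B
t=10: vr[B=5120/2501 C=55296/32513 D=20736/12505 F=1549824/657763 G=44785152/10891855] → run D
t=11: vr[B=5120/2501 C=55296/32513 D=36352/12505 F=1549824/657763 G=44785152/10891855] → run C
t=12: vr[B=5120/2501 C=76288/32513 D=36352/12505 F=1549824/657763 G=44785152/10891855] → run B
t=13: vr[C=76288/32513 D=36352/12505 F=1549824/657763 G=44785152/10891855] → run C
t=14: vr[C=97280/32513 D=36352/12505 F=1549824/657763 G=44785152/10891855] → run F
t=15: vr[C=97280/32513 D=36352/12505 F=2830336/657763 G=44785152/10891855] → run D
t=16: vr[C=97280/32513 F=2830336/657763 G=44785152/10891855] → run C
t=17: vr[C=118272/32513 F=2830336/657763 G=44785152/10891855] → run C
t=18: vr[C=139264/32513 F=2830336/657763 G=44785152/10891855] → run G
t=19: vr[C=139264/32513 F=2830336/657763 G=78078464/10891855] → run C
t=20: vr[C=160256/32513 F=2830336/657763 G=78078464/10891855] → run F
t=21: vr[C=160256/32513 G=78078464/10891855] → run C
t=22: vr[G=78078464/10891855] → run G
t=23: vr[G=111371776/10891855] → run G
t=24: vr[G=144665088/10891855] → run G
t=25: vr[G=35591680/2178371] → run G
t=26: vr[G=211251712/10891855] → run G
t=27: vr[G=244545024/10891855] → run G
t=28: (idle)
t=29: (idle)
t=30: (idle)
t=31: (idle)
t=32: (idle)
t=33: (idle)

vruntime(G, start of tick 22) = 78078464/10891855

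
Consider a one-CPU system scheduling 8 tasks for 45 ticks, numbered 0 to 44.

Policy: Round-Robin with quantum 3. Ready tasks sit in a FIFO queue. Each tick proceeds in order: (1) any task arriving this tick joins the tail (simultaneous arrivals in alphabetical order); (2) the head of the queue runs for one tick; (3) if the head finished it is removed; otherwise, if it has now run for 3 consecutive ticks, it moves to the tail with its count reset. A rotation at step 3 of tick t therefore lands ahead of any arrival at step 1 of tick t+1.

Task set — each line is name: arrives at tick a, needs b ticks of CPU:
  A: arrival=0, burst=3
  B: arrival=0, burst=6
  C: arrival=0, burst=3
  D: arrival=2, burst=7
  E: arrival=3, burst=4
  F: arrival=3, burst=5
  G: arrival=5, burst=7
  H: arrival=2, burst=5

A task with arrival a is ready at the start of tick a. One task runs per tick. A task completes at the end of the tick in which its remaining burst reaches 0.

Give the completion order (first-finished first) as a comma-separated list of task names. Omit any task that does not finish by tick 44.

completion order = A, C, B, H, E, F, D, G

t=0: queue=[A,B,C] q_used=0 → run A
t=1: queue=[A,B,C] q_used=1 → run A
t=2: queue=[A,B,C,D,H] q_used=2 → run A
t=3: queue=[B,C,D,H,E,F] q_used=0 → run B
t=4: queue=[B,C,D,H,E,F] q_used=1 → run B
t=5: queue=[B,C,D,H,E,F,G] q_used=2 → run B
t=6: queue=[C,D,H,E,F,G,B] q_used=0 → run C
t=7: queue=[C,D,H,E,F,G,B] q_used=1 → run C
t=8: queue=[C,D,H,E,F,G,B] q_used=2 → run C
t=9: queue=[D,H,E,F,G,B] q_used=0 → run D
t=10: queue=[D,H,E,F,G,B] q_used=1 → run D
t=11: queue=[D,H,E,F,G,B] q_used=2 → run D
t=12: queue=[H,E,F,G,B,D] q_used=0 → run H
t=13: queue=[H,E,F,G,B,D] q_used=1 → run H
t=14: queue=[H,E,F,G,B,D] q_used=2 → run H
t=15: queue=[E,F,G,B,D,H] q_used=0 → run E
t=16: queue=[E,F,G,B,D,H] q_used=1 → run E
t=17: queue=[E,F,G,B,D,H] q_used=2 → run E
t=18: queue=[F,G,B,D,H,E] q_used=0 → run F
t=19: queue=[F,G,B,D,H,E] q_used=1 → run F
t=20: queue=[F,G,B,D,H,E] q_used=2 → run F
t=21: queue=[G,B,D,H,E,F] q_used=0 → run G
t=22: queue=[G,B,D,H,E,F] q_used=1 → run G
t=23: queue=[G,B,D,H,E,F] q_used=2 → run G
t=24: queue=[B,D,H,E,F,G] q_used=0 → run B
t=25: queue=[B,D,H,E,F,G] q_used=1 → run B
t=26: queue=[B,D,H,E,F,G] q_used=2 → run B
t=27: queue=[D,H,E,F,G] q_used=0 → run D
t=28: queue=[D,H,E,F,G] q_used=1 → run D
t=29: queue=[D,H,E,F,G] q_used=2 → run D
t=30: queue=[H,E,F,G,D] q_used=0 → run H
t=31: queue=[H,E,F,G,D] q_used=1 → run H
t=32: queue=[E,F,G,D] q_used=0 → run E
t=33: queue=[F,G,D] q_used=0 → run F
t=34: queue=[F,G,D] q_used=1 → run F
t=35: queue=[G,D] q_used=0 → run G
t=36: queue=[G,D] q_used=1 → run G
t=37: queue=[G,D] q_used=2 → run G
t=38: queue=[D,G] q_used=0 → run D
t=39: queue=[G] q_used=0 → run G
t=40: (idle)
t=41: (idle)
t=42: (idle)
t=43: (idle)
t=44: (idle)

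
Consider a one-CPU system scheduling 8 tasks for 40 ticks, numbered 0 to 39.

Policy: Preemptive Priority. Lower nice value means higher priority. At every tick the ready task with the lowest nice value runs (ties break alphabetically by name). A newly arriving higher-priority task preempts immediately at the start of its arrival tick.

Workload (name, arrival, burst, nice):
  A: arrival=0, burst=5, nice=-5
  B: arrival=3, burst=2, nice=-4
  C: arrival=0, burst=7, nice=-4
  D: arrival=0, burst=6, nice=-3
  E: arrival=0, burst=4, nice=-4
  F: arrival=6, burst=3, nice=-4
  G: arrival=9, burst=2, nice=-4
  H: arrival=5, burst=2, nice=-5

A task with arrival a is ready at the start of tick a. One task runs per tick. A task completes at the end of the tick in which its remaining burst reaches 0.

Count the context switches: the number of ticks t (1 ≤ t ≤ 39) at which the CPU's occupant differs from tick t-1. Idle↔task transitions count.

context switches = 8

t=0: ready={A,C,D,E} → run A
t=1: ready={A,C,D,E} → run A
t=2: ready={A,C,D,E} → run A
t=3: ready={A,B,C,D,E} → run A
t=4: ready={A,B,C,D,E} → run A
t=5: ready={B,C,D,E,H} → run H
t=6: ready={B,C,D,E,F,H} → run H
t=7: ready={B,C,D,E,F} → run B
t=8: ready={B,C,D,E,F} → run B
t=9: ready={C,D,E,F,G} → run C
t=10: ready={C,D,E,F,G} → run C
t=11: ready={C,D,E,F,G} → run C
t=12: ready={C,D,E,F,G} → run C
t=13: ready={C,D,E,F,G} → run C
t=14: ready={C,D,E,F,G} → run C
t=15: ready={C,D,E,F,G} → run C
t=16: ready={D,E,F,G} → run E
t=17: ready={D,E,F,G} → run E
t=18: ready={D,E,F,G} → run E
t=19: ready={D,E,F,G} → run E
t=20: ready={D,F,G} → run F
t=21: ready={D,F,G} → run F
t=22: ready={D,F,G} → run F
t=23: ready={D,G} → run G
t=24: ready={D,G} → run G
t=25: ready={D} → run D
t=26: ready={D} → run D
t=27: ready={D} → run D
t=28: ready={D} → run D
t=29: ready={D} → run D
t=30: ready={D} → run D
t=31: (idle)
t=32: (idle)
t=33: (idle)
t=34: (idle)
t=35: (idle)
t=36: (idle)
t=37: (idle)
t=38: (idle)
t=39: (idle)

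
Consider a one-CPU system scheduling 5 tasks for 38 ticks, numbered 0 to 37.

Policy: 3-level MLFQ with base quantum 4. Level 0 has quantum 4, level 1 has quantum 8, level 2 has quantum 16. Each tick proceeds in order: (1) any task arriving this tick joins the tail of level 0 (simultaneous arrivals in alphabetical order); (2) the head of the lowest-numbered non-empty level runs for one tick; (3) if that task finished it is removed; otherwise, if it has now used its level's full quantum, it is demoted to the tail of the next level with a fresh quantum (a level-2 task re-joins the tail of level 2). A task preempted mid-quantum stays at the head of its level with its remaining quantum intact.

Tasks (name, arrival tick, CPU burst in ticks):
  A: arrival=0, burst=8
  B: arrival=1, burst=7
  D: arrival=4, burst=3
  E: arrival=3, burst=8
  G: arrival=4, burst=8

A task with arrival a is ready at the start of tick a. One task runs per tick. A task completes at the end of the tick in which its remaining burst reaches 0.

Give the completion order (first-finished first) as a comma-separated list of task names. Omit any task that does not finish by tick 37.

t=0: L0/L1/L2 = A/-/- → run A
t=1: L0/L1/L2 = AB/-/- → run A
t=2: L0/L1/L2 = AB/-/- → run A
t=3: L0/L1/L2 = ABE/-/- → run A
t=4: L0/L1/L2 = BEDG/A/- → run B
t=5: L0/L1/L2 = BEDG/A/- → run B
t=6: L0/L1/L2 = BEDG/A/- → run B
t=7: L0/L1/L2 = BEDG/A/- → run B
t=8: L0/L1/L2 = EDG/AB/- → run E
t=9: L0/L1/L2 = EDG/AB/- → run E
t=10: L0/L1/L2 = EDG/AB/- → run E
t=11: L0/L1/L2 = EDG/AB/- → run E
t=12: L0/L1/L2 = DG/ABE/- → run D
t=13: L0/L1/L2 = DG/ABE/- → run D
t=14: L0/L1/L2 = DG/ABE/- → run D
t=15: L0/L1/L2 = G/ABE/- → run G
t=16: L0/L1/L2 = G/ABE/- → run G
t=17: L0/L1/L2 = G/ABE/- → run G
t=18: L0/L1/L2 = G/ABE/- → run G
t=19: L0/L1/L2 = -/ABEG/- → run A
t=20: L0/L1/L2 = -/ABEG/- → run A
t=21: L0/L1/L2 = -/ABEG/- → run A
t=22: L0/L1/L2 = -/ABEG/- → run A
t=23: L0/L1/L2 = -/BEG/- → run B
t=24: L0/L1/L2 = -/BEG/- → run B
t=25: L0/L1/L2 = -/BEG/- → run B
t=26: L0/L1/L2 = -/EG/- → run E
t=27: L0/L1/L2 = -/EG/- → run E
t=28: L0/L1/L2 = -/EG/- → run E
t=29: L0/L1/L2 = -/EG/- → run E
t=30: L0/L1/L2 = -/G/- → run G
t=31: L0/L1/L2 = -/G/- → run G
t=32: L0/L1/L2 = -/G/- → run G
t=33: L0/L1/L2 = -/G/- → run G
t=34: (idle)
t=35: (idle)
t=36: (idle)
t=37: (idle)

completion order = D, A, B, E, G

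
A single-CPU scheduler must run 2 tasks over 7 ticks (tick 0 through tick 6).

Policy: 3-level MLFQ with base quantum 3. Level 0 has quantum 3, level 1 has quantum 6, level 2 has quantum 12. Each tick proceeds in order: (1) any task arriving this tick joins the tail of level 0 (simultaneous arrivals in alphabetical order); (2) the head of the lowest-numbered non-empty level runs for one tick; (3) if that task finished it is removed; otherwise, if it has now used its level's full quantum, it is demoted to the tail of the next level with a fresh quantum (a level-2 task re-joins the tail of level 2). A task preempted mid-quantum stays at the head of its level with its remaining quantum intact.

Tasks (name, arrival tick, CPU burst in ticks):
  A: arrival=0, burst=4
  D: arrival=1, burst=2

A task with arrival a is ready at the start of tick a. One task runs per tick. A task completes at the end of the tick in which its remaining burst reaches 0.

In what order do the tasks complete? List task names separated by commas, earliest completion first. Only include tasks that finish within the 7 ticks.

completion order = D, A

t=0: L0/L1/L2 = A/-/- → run A
t=1: L0/L1/L2 = AD/-/- → run A
t=2: L0/L1/L2 = AD/-/- → run A
t=3: L0/L1/L2 = D/A/- → run D
t=4: L0/L1/L2 = D/A/- → run D
t=5: L0/L1/L2 = -/A/- → run A
t=6: (idle)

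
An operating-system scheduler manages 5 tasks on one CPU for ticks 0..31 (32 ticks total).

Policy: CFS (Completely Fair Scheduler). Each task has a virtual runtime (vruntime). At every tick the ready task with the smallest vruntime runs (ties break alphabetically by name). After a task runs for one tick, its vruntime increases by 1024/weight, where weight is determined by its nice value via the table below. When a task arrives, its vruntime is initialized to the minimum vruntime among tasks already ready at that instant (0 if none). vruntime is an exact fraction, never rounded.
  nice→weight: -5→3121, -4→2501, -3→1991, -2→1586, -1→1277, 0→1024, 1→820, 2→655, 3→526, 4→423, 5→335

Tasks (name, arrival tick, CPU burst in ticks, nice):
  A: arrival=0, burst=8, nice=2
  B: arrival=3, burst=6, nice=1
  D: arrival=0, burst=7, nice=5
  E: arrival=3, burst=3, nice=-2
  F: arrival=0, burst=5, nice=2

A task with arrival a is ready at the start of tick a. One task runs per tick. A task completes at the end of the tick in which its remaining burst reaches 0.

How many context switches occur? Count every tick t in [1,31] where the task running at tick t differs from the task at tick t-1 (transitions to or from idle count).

t=0: vr[A=0 D=0 F=0] → run A
t=1: vr[A=1024/655 D=0 F=0] → run D
t=2: vr[A=1024/655 D=1024/335 F=0] → run F
t=3: vr[A=1024/655 B=1024/655 D=1024/335 E=1024/655 F=1024/655] → run A
t=4: vr[A=2048/655 B=1024/655 D=1024/335 E=1024/655 F=1024/655] → run B
t=5: vr[A=2048/655 B=15104/5371 D=1024/335 E=1024/655 F=1024/655] → run E
t=6: vr[A=2048/655 B=15104/5371 D=1024/335 E=1147392/519415 F=1024/655] → run F
t=7: vr[A=2048/655 B=15104/5371 D=1024/335 E=1147392/519415 F=2048/655] → run E
t=8: vr[A=2048/655 B=15104/5371 D=1024/335 E=1482752/519415 F=2048/655] → run B
t=9: vr[A=2048/655 B=109056/26855 D=1024/335 E=1482752/519415 F=2048/655] → run E
t=10: vr[A=2048/655 B=109056/26855 D=1024/335 F=2048/655] → run D
t=11: vr[A=2048/655 B=109056/26855 D=2048/335 F=2048/655] → run A
t=12: vr[A=3072/655 B=109056/26855 D=2048/335 F=2048/655] → run F
t=13: vr[A=3072/655 B=109056/26855 D=2048/335 F=3072/655] → run B
t=14: vr[A=3072/655 B=142592/26855 D=2048/335 F=3072/655] → run A
t=15: vr[A=4096/655 B=142592/26855 D=2048/335 F=3072/655] → run F
t=16: vr[A=4096/655 B=142592/26855 D=2048/335 F=4096/655] → run B
t=17: vr[A=4096/655 B=176128/26855 D=2048/335 F=4096/655] → run D
t=18: vr[A=4096/655 B=176128/26855 D=3072/335 F=4096/655] → run A
t=19: vr[A=1024/131 B=176128/26855 D=3072/335 F=4096/655] → run F
t=20: vr[A=1024/131 B=176128/26855 D=3072/335] → run B
t=21: vr[A=1024/131 B=209664/26855 D=3072/335] → run B
t=22: vr[A=1024/131 D=3072/335] → run A
t=23: vr[A=6144/655 D=3072/335] → run D
t=24: vr[A=6144/655 D=4096/335] → run A
t=25: vr[A=7168/655 D=4096/335] → run A
t=26: vr[D=4096/335] → run D
t=27: vr[D=1024/67] → run D
t=28: vr[D=6144/335] → run D
t=29: (idle)
t=30: (idle)
t=31: (idle)

context switches = 25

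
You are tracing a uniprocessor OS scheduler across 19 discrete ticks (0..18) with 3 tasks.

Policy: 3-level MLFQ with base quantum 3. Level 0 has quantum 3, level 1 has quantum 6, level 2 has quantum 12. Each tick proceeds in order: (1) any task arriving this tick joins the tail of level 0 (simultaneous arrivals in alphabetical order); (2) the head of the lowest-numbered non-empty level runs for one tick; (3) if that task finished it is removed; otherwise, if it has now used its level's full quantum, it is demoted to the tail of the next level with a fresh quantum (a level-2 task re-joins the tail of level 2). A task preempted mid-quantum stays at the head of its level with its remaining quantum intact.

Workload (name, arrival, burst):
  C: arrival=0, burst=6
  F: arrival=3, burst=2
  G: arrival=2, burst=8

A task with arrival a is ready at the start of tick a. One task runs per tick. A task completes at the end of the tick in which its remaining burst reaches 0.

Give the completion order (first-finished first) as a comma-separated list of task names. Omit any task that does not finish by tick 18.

t=0: L0/L1/L2 = C/-/- → run C
t=1: L0/L1/L2 = C/-/- → run C
t=2: L0/L1/L2 = CG/-/- → run C
t=3: L0/L1/L2 = GF/C/- → run G
t=4: L0/L1/L2 = GF/C/- → run G
t=5: L0/L1/L2 = GF/C/- → run G
t=6: L0/L1/L2 = F/CG/- → run F
t=7: L0/L1/L2 = F/CG/- → run F
t=8: L0/L1/L2 = -/CG/- → run C
t=9: L0/L1/L2 = -/CG/- → run C
t=10: L0/L1/L2 = -/CG/- → run C
t=11: L0/L1/L2 = -/G/- → run G
t=12: L0/L1/L2 = -/G/- → run G
t=13: L0/L1/L2 = -/G/- → run G
t=14: L0/L1/L2 = -/G/- → run G
t=15: L0/L1/L2 = -/G/- → run G
t=16: (idle)
t=17: (idle)
t=18: (idle)

completion order = F, C, G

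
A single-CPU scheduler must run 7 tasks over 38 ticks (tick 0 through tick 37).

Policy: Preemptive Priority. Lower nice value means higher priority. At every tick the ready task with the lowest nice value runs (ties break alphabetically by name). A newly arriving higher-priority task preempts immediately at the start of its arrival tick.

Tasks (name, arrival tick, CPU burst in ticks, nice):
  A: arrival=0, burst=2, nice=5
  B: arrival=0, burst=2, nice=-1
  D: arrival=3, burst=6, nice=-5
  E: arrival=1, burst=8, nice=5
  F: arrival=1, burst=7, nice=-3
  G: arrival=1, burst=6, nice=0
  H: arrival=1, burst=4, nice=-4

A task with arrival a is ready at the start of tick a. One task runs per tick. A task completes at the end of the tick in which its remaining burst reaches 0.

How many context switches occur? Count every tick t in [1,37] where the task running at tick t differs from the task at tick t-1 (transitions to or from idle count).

t=0: ready={A,B} → run B
t=1: ready={A,B,E,F,G,H} → run H
t=2: ready={A,B,E,F,G,H} → run H
t=3: ready={A,B,D,E,F,G,H} → run D
t=4: ready={A,B,D,E,F,G,H} → run D
t=5: ready={A,B,D,E,F,G,H} → run D
t=6: ready={A,B,D,E,F,G,H} → run D
t=7: ready={A,B,D,E,F,G,H} → run D
t=8: ready={A,B,D,E,F,G,H} → run D
t=9: ready={A,B,E,F,G,H} → run H
t=10: ready={A,B,E,F,G,H} → run H
t=11: ready={A,B,E,F,G} → run F
t=12: ready={A,B,E,F,G} → run F
t=13: ready={A,B,E,F,G} → run F
t=14: ready={A,B,E,F,G} → run F
t=15: ready={A,B,E,F,G} → run F
t=16: ready={A,B,E,F,G} → run F
t=17: ready={A,B,E,F,G} → run F
t=18: ready={A,B,E,G} → run B
t=19: ready={A,E,G} → run G
t=20: ready={A,E,G} → run G
t=21: ready={A,E,G} → run G
t=22: ready={A,E,G} → run G
t=23: ready={A,E,G} → run G
t=24: ready={A,E,G} → run G
t=25: ready={A,E} → run A
t=26: ready={A,E} → run A
t=27: ready={E} → run E
t=28: ready={E} → run E
t=29: ready={E} → run E
t=30: ready={E} → run E
t=31: ready={E} → run E
t=32: ready={E} → run E
t=33: ready={E} → run E
t=34: ready={E} → run E
t=35: (idle)
t=36: (idle)
t=37: (idle)

context switches = 9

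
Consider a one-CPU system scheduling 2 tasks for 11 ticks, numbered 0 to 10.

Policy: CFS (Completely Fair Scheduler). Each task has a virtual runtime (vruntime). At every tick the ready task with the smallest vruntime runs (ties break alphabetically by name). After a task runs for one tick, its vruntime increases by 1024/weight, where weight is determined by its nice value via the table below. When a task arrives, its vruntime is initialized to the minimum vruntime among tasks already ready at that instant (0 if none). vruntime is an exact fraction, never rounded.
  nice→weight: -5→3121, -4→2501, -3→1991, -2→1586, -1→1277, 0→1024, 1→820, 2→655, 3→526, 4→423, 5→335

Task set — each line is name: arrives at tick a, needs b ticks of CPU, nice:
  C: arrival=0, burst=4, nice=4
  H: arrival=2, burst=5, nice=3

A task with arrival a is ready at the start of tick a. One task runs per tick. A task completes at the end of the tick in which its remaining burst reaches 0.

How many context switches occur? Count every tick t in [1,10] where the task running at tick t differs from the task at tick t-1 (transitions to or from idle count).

t=0: vr[C=0] → run C
t=1: vr[C=1024/423] → run C
t=2: vr[C=2048/423 H=2048/423] → run C
t=3: vr[C=1024/141 H=2048/423] → run H
t=4: vr[C=1024/141 H=755200/111249] → run H
t=5: vr[C=1024/141 H=971776/111249] → run C
t=6: vr[H=971776/111249] → run H
t=7: vr[H=1188352/111249] → run H
t=8: vr[H=1404928/111249] → run H
t=9: (idle)
t=10: (idle)

context switches = 4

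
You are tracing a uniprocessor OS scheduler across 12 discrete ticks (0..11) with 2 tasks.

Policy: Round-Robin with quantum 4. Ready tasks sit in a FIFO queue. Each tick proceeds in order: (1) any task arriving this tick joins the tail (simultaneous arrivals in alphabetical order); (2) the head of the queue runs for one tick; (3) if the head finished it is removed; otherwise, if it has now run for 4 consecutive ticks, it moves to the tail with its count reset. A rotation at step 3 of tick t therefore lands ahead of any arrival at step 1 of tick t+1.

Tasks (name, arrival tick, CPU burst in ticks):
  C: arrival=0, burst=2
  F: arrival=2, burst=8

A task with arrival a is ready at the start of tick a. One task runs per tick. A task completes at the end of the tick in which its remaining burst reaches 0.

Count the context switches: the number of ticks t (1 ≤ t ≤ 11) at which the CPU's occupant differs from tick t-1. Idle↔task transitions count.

t=0: queue=[C] q_used=0 → run C
t=1: queue=[C] q_used=1 → run C
t=2: queue=[F] q_used=0 → run F
t=3: queue=[F] q_used=1 → run F
t=4: queue=[F] q_used=2 → run F
t=5: queue=[F] q_used=3 → run F
t=6: queue=[F] q_used=0 → run F
t=7: queue=[F] q_used=1 → run F
t=8: queue=[F] q_used=2 → run F
t=9: queue=[F] q_used=3 → run F
t=10: (idle)
t=11: (idle)

context switches = 2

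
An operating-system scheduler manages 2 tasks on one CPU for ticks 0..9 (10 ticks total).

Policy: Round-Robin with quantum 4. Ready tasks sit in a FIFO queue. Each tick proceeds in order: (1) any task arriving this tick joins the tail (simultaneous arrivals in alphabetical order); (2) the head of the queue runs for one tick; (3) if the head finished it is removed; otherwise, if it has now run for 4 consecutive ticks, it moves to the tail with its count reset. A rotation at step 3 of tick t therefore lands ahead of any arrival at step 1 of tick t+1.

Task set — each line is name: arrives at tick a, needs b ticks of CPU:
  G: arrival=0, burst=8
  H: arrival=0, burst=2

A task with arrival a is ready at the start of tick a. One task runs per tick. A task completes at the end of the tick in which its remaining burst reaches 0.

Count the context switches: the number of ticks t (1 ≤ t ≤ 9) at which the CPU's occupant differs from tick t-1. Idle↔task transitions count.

context switches = 2

t=0: queue=[G,H] q_used=0 → run G
t=1: queue=[G,H] q_used=1 → run G
t=2: queue=[G,H] q_used=2 → run G
t=3: queue=[G,H] q_used=3 → run G
t=4: queue=[H,G] q_used=0 → run H
t=5: queue=[H,G] q_used=1 → run H
t=6: queue=[G] q_used=0 → run G
t=7: queue=[G] q_used=1 → run G
t=8: queue=[G] q_used=2 → run G
t=9: queue=[G] q_used=3 → run G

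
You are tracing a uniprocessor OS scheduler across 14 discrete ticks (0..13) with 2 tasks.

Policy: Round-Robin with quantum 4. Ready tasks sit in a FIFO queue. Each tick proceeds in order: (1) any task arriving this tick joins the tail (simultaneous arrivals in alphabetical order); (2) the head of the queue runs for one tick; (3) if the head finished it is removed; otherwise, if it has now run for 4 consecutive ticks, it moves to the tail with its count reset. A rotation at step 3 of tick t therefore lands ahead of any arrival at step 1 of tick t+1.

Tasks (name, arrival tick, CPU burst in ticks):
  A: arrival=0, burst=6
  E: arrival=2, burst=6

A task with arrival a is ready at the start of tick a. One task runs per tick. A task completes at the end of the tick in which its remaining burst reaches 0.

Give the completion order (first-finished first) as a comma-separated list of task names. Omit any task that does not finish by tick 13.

completion order = A, E

t=0: queue=[A] q_used=0 → run A
t=1: queue=[A] q_used=1 → run A
t=2: queue=[A,E] q_used=2 → run A
t=3: queue=[A,E] q_used=3 → run A
t=4: queue=[E,A] q_used=0 → run E
t=5: queue=[E,A] q_used=1 → run E
t=6: queue=[E,A] q_used=2 → run E
t=7: queue=[E,A] q_used=3 → run E
t=8: queue=[A,E] q_used=0 → run A
t=9: queue=[A,E] q_used=1 → run A
t=10: queue=[E] q_used=0 → run E
t=11: queue=[E] q_used=1 → run E
t=12: (idle)
t=13: (idle)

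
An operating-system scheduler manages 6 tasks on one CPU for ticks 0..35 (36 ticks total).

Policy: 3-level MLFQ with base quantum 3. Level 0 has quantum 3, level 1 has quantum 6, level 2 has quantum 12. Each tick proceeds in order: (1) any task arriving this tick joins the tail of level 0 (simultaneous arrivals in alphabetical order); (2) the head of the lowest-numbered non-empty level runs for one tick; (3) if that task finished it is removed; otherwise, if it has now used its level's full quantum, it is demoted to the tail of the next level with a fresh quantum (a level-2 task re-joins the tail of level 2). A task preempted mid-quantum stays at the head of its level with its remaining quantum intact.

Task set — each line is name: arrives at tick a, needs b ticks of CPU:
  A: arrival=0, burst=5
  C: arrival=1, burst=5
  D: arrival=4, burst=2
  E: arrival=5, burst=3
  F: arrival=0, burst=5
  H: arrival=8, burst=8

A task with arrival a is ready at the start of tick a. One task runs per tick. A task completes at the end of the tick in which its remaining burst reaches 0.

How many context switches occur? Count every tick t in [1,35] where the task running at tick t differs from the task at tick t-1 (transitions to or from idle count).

t=0: L0/L1/L2 = AF/-/- → run A
t=1: L0/L1/L2 = AFC/-/- → run A
t=2: L0/L1/L2 = AFC/-/- → run A
t=3: L0/L1/L2 = FC/A/- → run F
t=4: L0/L1/L2 = FCD/A/- → run F
t=5: L0/L1/L2 = FCDE/A/- → run F
t=6: L0/L1/L2 = CDE/AF/- → run C
t=7: L0/L1/L2 = CDE/AF/- → run C
t=8: L0/L1/L2 = CDEH/AF/- → run C
t=9: L0/L1/L2 = DEH/AFC/- → run D
t=10: L0/L1/L2 = DEH/AFC/- → run D
t=11: L0/L1/L2 = EH/AFC/- → run E
t=12: L0/L1/L2 = EH/AFC/- → run E
t=13: L0/L1/L2 = EH/AFC/- → run E
t=14: L0/L1/L2 = H/AFC/- → run H
t=15: L0/L1/L2 = H/AFC/- → run H
t=16: L0/L1/L2 = H/AFC/- → run H
t=17: L0/L1/L2 = -/AFCH/- → run A
t=18: L0/L1/L2 = -/AFCH/- → run A
t=19: L0/L1/L2 = -/FCH/- → run F
t=20: L0/L1/L2 = -/FCH/- → run F
t=21: L0/L1/L2 = -/CH/- → run C
t=22: L0/L1/L2 = -/CH/- → run C
t=23: L0/L1/L2 = -/H/- → run H
t=24: L0/L1/L2 = -/H/- → run H
t=25: L0/L1/L2 = -/H/- → run H
t=26: L0/L1/L2 = -/H/- → run H
t=27: L0/L1/L2 = -/H/- → run H
t=28: (idle)
t=29: (idle)
t=30: (idle)
t=31: (idle)
t=32: (idle)
t=33: (idle)
t=34: (idle)
t=35: (idle)

context switches = 10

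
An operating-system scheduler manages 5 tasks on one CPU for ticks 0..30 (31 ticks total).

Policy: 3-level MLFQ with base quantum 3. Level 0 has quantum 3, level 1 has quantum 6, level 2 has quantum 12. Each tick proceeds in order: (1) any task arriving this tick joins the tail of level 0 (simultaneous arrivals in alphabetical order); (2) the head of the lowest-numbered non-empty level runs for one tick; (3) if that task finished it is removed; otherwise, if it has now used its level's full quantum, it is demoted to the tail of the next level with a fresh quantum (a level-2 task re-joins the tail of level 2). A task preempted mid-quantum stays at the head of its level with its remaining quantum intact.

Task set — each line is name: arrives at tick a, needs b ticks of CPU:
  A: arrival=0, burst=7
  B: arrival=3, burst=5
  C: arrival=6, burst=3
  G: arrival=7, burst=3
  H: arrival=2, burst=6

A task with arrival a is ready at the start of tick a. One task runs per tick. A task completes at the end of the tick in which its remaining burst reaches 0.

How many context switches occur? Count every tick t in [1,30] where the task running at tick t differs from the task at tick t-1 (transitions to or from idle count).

t=0: L0/L1/L2 = A/-/- → run A
t=1: L0/L1/L2 = A/-/- → run A
t=2: L0/L1/L2 = AH/-/- → run A
t=3: L0/L1/L2 = HB/A/- → run H
t=4: L0/L1/L2 = HB/A/- → run H
t=5: L0/L1/L2 = HB/A/- → run H
t=6: L0/L1/L2 = BC/AH/- → run B
t=7: L0/L1/L2 = BCG/AH/- → run B
t=8: L0/L1/L2 = BCG/AH/- → run B
t=9: L0/L1/L2 = CG/AHB/- → run C
t=10: L0/L1/L2 = CG/AHB/- → run C
t=11: L0/L1/L2 = CG/AHB/- → run C
t=12: L0/L1/L2 = G/AHB/- → run G
t=13: L0/L1/L2 = G/AHB/- → run G
t=14: L0/L1/L2 = G/AHB/- → run G
t=15: L0/L1/L2 = -/AHB/- → run A
t=16: L0/L1/L2 = -/AHB/- → run A
t=17: L0/L1/L2 = -/AHB/- → run A
t=18: L0/L1/L2 = -/AHB/- → run A
t=19: L0/L1/L2 = -/HB/- → run H
t=20: L0/L1/L2 = -/HB/- → run H
t=21: L0/L1/L2 = -/HB/- → run H
t=22: L0/L1/L2 = -/B/- → run B
t=23: L0/L1/L2 = -/B/- → run B
t=24: (idle)
t=25: (idle)
t=26: (idle)
t=27: (idle)
t=28: (idle)
t=29: (idle)
t=30: (idle)

context switches = 8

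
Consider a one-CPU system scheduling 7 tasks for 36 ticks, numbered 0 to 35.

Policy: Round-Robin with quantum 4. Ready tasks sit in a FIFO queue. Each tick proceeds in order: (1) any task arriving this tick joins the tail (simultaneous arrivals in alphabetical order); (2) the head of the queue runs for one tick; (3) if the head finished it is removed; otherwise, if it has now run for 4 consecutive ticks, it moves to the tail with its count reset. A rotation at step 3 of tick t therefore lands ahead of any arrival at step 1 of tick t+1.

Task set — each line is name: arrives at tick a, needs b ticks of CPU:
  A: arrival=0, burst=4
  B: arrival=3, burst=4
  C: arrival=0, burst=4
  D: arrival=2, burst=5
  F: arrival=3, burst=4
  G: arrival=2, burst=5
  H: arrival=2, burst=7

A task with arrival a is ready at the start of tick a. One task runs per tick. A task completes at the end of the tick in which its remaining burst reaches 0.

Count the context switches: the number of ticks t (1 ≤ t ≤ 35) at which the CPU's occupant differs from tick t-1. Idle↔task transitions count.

context switches = 10

t=0: queue=[A,C] q_used=0 → run A
t=1: queue=[A,C] q_used=1 → run A
t=2: queue=[A,C,D,G,H] q_used=2 → run A
t=3: queue=[A,C,D,G,H,B,F] q_used=3 → run A
t=4: queue=[C,D,G,H,B,F] q_used=0 → run C
t=5: queue=[C,D,G,H,B,F] q_used=1 → run C
t=6: queue=[C,D,G,H,B,F] q_used=2 → run C
t=7: queue=[C,D,G,H,B,F] q_used=3 → run C
t=8: queue=[D,G,H,B,F] q_used=0 → run D
t=9: queue=[D,G,H,B,F] q_used=1 → run D
t=10: queue=[D,G,H,B,F] q_used=2 → run D
t=11: queue=[D,G,H,B,F] q_used=3 → run D
t=12: queue=[G,H,B,F,D] q_used=0 → run G
t=13: queue=[G,H,B,F,D] q_used=1 → run G
t=14: queue=[G,H,B,F,D] q_used=2 → run G
t=15: queue=[G,H,B,F,D] q_used=3 → run G
t=16: queue=[H,B,F,D,G] q_used=0 → run H
t=17: queue=[H,B,F,D,G] q_used=1 → run H
t=18: queue=[H,B,F,D,G] q_used=2 → run H
t=19: queue=[H,B,F,D,G] q_used=3 → run H
t=20: queue=[B,F,D,G,H] q_used=0 → run B
t=21: queue=[B,F,D,G,H] q_used=1 → run B
t=22: queue=[B,F,D,G,H] q_used=2 → run B
t=23: queue=[B,F,D,G,H] q_used=3 → run B
t=24: queue=[F,D,G,H] q_used=0 → run F
t=25: queue=[F,D,G,H] q_used=1 → run F
t=26: queue=[F,D,G,H] q_used=2 → run F
t=27: queue=[F,D,G,H] q_used=3 → run F
t=28: queue=[D,G,H] q_used=0 → run D
t=29: queue=[G,H] q_used=0 → run G
t=30: queue=[H] q_used=0 → run H
t=31: queue=[H] q_used=1 → run H
t=32: queue=[H] q_used=2 → run H
t=33: (idle)
t=34: (idle)
t=35: (idle)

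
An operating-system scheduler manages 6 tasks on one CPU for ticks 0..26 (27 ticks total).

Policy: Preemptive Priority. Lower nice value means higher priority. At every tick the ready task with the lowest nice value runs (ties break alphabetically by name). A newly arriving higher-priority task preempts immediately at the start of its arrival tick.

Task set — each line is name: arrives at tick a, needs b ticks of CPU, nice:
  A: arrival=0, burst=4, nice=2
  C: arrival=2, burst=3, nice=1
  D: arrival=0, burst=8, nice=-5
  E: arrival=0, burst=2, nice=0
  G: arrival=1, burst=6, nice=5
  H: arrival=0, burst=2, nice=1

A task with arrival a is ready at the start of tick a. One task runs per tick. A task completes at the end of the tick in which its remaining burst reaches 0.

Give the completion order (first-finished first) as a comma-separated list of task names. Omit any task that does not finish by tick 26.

t=0: ready={A,D,E,H} → run D
t=1: ready={A,D,E,G,H} → run D
t=2: ready={A,C,D,E,G,H} → run D
t=3: ready={A,C,D,E,G,H} → run D
t=4: ready={A,C,D,E,G,H} → run D
t=5: ready={A,C,D,E,G,H} → run D
t=6: ready={A,C,D,E,G,H} → run D
t=7: ready={A,C,D,E,G,H} → run D
t=8: ready={A,C,E,G,H} → run E
t=9: ready={A,C,E,G,H} → run E
t=10: ready={A,C,G,H} → run C
t=11: ready={A,C,G,H} → run C
t=12: ready={A,C,G,H} → run C
t=13: ready={A,G,H} → run H
t=14: ready={A,G,H} → run H
t=15: ready={A,G} → run A
t=16: ready={A,G} → run A
t=17: ready={A,G} → run A
t=18: ready={A,G} → run A
t=19: ready={G} → run G
t=20: ready={G} → run G
t=21: ready={G} → run G
t=22: ready={G} → run G
t=23: ready={G} → run G
t=24: ready={G} → run G
t=25: (idle)
t=26: (idle)

completion order = D, E, C, H, A, G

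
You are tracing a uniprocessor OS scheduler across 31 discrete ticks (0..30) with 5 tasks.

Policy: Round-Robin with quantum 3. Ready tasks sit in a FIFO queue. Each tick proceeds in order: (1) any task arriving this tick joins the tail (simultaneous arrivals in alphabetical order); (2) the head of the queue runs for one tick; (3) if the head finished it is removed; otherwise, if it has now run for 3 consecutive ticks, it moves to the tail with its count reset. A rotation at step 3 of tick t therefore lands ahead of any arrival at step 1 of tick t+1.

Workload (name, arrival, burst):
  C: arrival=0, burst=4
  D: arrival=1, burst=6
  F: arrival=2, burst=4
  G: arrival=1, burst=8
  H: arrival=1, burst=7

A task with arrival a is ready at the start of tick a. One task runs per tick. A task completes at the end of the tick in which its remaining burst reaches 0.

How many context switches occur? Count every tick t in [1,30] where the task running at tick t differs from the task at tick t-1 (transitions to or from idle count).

t=0: queue=[C] q_used=0 → run C
t=1: queue=[C,D,G,H] q_used=1 → run C
t=2: queue=[C,D,G,H,F] q_used=2 → run C
t=3: queue=[D,G,H,F,C] q_used=0 → run D
t=4: queue=[D,G,H,F,C] q_used=1 → run D
t=5: queue=[D,G,H,F,C] q_used=2 → run D
t=6: queue=[G,H,F,C,D] q_used=0 → run G
t=7: queue=[G,H,F,C,D] q_used=1 → run G
t=8: queue=[G,H,F,C,D] q_used=2 → run G
t=9: queue=[H,F,C,D,G] q_used=0 → run H
t=10: queue=[H,F,C,D,G] q_used=1 → run H
t=11: queue=[H,F,C,D,G] q_used=2 → run H
t=12: queue=[F,C,D,G,H] q_used=0 → run F
t=13: queue=[F,C,D,G,H] q_used=1 → run F
t=14: queue=[F,C,D,G,H] q_used=2 → run F
t=15: queue=[C,D,G,H,F] q_used=0 → run C
t=16: queue=[D,G,H,F] q_used=0 → run D
t=17: queue=[D,G,H,F] q_used=1 → run D
t=18: queue=[D,G,H,F] q_used=2 → run D
t=19: queue=[G,H,F] q_used=0 → run G
t=20: queue=[G,H,F] q_used=1 → run G
t=21: queue=[G,H,F] q_used=2 → run G
t=22: queue=[H,F,G] q_used=0 → run H
t=23: queue=[H,F,G] q_used=1 → run H
t=24: queue=[H,F,G] q_used=2 → run H
t=25: queue=[F,G,H] q_used=0 → run F
t=26: queue=[G,H] q_used=0 → run G
t=27: queue=[G,H] q_used=1 → run G
t=28: queue=[H] q_used=0 → run H
t=29: (idle)
t=30: (idle)

context switches = 12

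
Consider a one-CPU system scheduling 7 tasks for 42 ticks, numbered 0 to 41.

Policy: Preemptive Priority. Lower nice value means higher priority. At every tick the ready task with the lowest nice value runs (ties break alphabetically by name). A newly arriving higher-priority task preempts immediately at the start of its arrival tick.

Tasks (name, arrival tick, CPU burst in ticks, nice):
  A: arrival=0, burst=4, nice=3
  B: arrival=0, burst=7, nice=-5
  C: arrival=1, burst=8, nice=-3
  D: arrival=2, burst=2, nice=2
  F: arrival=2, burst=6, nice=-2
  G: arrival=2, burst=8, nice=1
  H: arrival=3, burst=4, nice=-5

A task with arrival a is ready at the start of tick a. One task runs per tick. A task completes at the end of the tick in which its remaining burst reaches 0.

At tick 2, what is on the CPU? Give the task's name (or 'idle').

running at tick 2 = B

t=0: ready={A,B} → run B
t=1: ready={A,B,C} → run B
t=2: ready={A,B,C,D,F,G} → run B
t=3: ready={A,B,C,D,F,G,H} → run B
t=4: ready={A,B,C,D,F,G,H} → run B
t=5: ready={A,B,C,D,F,G,H} → run B
t=6: ready={A,B,C,D,F,G,H} → run B
t=7: ready={A,C,D,F,G,H} → run H
t=8: ready={A,C,D,F,G,H} → run H
t=9: ready={A,C,D,F,G,H} → run H
t=10: ready={A,C,D,F,G,H} → run H
t=11: ready={A,C,D,F,G} → run C
t=12: ready={A,C,D,F,G} → run C
t=13: ready={A,C,D,F,G} → run C
t=14: ready={A,C,D,F,G} → run C
t=15: ready={A,C,D,F,G} → run C
t=16: ready={A,C,D,F,G} → run C
t=17: ready={A,C,D,F,G} → run C
t=18: ready={A,C,D,F,G} → run C
t=19: ready={A,D,F,G} → run F
t=20: ready={A,D,F,G} → run F
t=21: ready={A,D,F,G} → run F
t=22: ready={A,D,F,G} → run F
t=23: ready={A,D,F,G} → run F
t=24: ready={A,D,F,G} → run F
t=25: ready={A,D,G} → run G
t=26: ready={A,D,G} → run G
t=27: ready={A,D,G} → run G
t=28: ready={A,D,G} → run G
t=29: ready={A,D,G} → run G
t=30: ready={A,D,G} → run G
t=31: ready={A,D,G} → run G
t=32: ready={A,D,G} → run G
t=33: ready={A,D} → run D
t=34: ready={A,D} → run D
t=35: ready={A} → run A
t=36: ready={A} → run A
t=37: ready={A} → run A
t=38: ready={A} → run A
t=39: (idle)
t=40: (idle)
t=41: (idle)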